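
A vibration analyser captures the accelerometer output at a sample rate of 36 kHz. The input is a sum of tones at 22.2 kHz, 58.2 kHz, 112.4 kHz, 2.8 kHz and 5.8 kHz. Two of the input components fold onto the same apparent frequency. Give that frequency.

13.8 kHz

fs/2 = 18 kHz.
22.2 kHz > fs/2 = 18 kHz, folds to fs − 22.2 kHz = 13.8 kHz.
58.2 kHz mod fs = 22.2 kHz.
22.2 kHz > fs/2 = 18 kHz, folds to fs − 22.2 kHz = 13.8 kHz.
112.4 kHz mod fs = 4.4 kHz.
4.4 kHz ≤ fs/2 = 18 kHz, appears at 4.4 kHz.
2.8 kHz ≤ fs/2 = 18 kHz, passes unchanged.
5.8 kHz ≤ fs/2 = 18 kHz, passes unchanged.
22.2 kHz and 58.2 kHz both map to 13.8 kHz.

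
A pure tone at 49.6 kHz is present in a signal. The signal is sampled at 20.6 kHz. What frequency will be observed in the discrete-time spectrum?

8.4 kHz

49.6 kHz mod fs = 8.4 kHz.
8.4 kHz ≤ fs/2 = 10.3 kHz, appears at 8.4 kHz.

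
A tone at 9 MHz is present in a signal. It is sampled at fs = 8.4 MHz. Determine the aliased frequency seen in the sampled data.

9 MHz mod fs = 0.6 MHz.
0.6 MHz ≤ fs/2 = 4.2 MHz, appears at 0.6 MHz.

0.6 MHz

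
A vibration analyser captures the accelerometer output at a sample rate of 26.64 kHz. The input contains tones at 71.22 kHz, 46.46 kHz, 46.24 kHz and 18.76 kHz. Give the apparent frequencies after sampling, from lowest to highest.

6.82 kHz, 7.04 kHz, 7.88 kHz, 8.7 kHz

fs/2 = 13.32 kHz.
71.22 kHz mod fs = 17.94 kHz.
17.94 kHz > fs/2 = 13.32 kHz, folds to fs − 17.94 kHz = 8.7 kHz.
46.46 kHz mod fs = 19.82 kHz.
19.82 kHz > fs/2 = 13.32 kHz, folds to fs − 19.82 kHz = 6.82 kHz.
46.24 kHz mod fs = 19.6 kHz.
19.6 kHz > fs/2 = 13.32 kHz, folds to fs − 19.6 kHz = 7.04 kHz.
18.76 kHz > fs/2 = 13.32 kHz, folds to fs − 18.76 kHz = 7.88 kHz.
Distinct values: {6.82 kHz, 7.04 kHz, 7.88 kHz, 8.7 kHz}.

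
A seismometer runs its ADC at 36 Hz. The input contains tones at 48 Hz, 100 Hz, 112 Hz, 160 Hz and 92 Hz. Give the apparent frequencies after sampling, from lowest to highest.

fs/2 = 18 Hz.
48 Hz mod fs = 12 Hz.
12 Hz ≤ fs/2 = 18 Hz, appears at 12 Hz.
100 Hz mod fs = 28 Hz.
28 Hz > fs/2 = 18 Hz, folds to fs − 28 Hz = 8 Hz.
112 Hz mod fs = 4 Hz.
4 Hz ≤ fs/2 = 18 Hz, appears at 4 Hz.
160 Hz mod fs = 16 Hz.
16 Hz ≤ fs/2 = 18 Hz, appears at 16 Hz.
92 Hz mod fs = 20 Hz.
20 Hz > fs/2 = 18 Hz, folds to fs − 20 Hz = 16 Hz.
Distinct values: {4 Hz, 8 Hz, 12 Hz, 16 Hz}.

4 Hz, 8 Hz, 12 Hz, 16 Hz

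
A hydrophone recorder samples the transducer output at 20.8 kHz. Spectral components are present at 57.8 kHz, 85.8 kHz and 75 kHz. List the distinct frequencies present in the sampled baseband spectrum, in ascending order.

fs/2 = 10.4 kHz.
57.8 kHz mod fs = 16.2 kHz.
16.2 kHz > fs/2 = 10.4 kHz, folds to fs − 16.2 kHz = 4.6 kHz.
85.8 kHz mod fs = 2.6 kHz.
2.6 kHz ≤ fs/2 = 10.4 kHz, appears at 2.6 kHz.
75 kHz mod fs = 12.6 kHz.
12.6 kHz > fs/2 = 10.4 kHz, folds to fs − 12.6 kHz = 8.2 kHz.
Distinct values: {2.6 kHz, 4.6 kHz, 8.2 kHz}.

2.6 kHz, 4.6 kHz, 8.2 kHz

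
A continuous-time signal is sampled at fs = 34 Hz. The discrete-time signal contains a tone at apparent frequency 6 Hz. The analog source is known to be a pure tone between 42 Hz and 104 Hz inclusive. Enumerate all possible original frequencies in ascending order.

62 Hz, 74 Hz, 96 Hz

Frequencies that alias to 6 Hz are k·fs ± 6 Hz for integer k ≥ 0.
k=0: 6 Hz.
k=1: 28 Hz, 40 Hz.
k=2: 62 Hz, 74 Hz.
k=3: 96 Hz, 108 Hz.
k=4: 130 Hz, 142 Hz.
Within [42 Hz, 104 Hz]: 62 Hz, 74 Hz, 96 Hz.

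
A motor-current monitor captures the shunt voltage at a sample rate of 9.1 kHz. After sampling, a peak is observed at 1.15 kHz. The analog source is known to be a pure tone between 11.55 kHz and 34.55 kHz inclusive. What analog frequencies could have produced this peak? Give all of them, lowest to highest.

Frequencies that alias to 1.15 kHz are k·fs ± 1.15 kHz for integer k ≥ 0.
k=0: 1.15 kHz.
k=1: 7.95 kHz, 10.25 kHz.
k=2: 17.05 kHz, 19.35 kHz.
k=3: 26.15 kHz, 28.45 kHz.
k=4: 35.25 kHz, 37.55 kHz.
Within [11.55 kHz, 34.55 kHz]: 17.05 kHz, 19.35 kHz, 26.15 kHz, 28.45 kHz.

17.05 kHz, 19.35 kHz, 26.15 kHz, 28.45 kHz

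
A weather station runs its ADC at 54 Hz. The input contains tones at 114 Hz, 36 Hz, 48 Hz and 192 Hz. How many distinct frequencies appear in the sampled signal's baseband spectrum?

fs/2 = 27 Hz.
114 Hz mod fs = 6 Hz.
6 Hz ≤ fs/2 = 27 Hz, appears at 6 Hz.
36 Hz > fs/2 = 27 Hz, folds to fs − 36 Hz = 18 Hz.
48 Hz > fs/2 = 27 Hz, folds to fs − 48 Hz = 6 Hz.
192 Hz mod fs = 30 Hz.
30 Hz > fs/2 = 27 Hz, folds to fs − 30 Hz = 24 Hz.
Distinct values: {6 Hz, 18 Hz, 24 Hz} → 3.

3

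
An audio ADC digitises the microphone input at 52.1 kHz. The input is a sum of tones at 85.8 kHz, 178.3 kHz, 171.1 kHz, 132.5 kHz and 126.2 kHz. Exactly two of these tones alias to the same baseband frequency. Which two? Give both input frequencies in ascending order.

126.2 kHz, 178.3 kHz

fs/2 = 26.05 kHz.
85.8 kHz mod fs = 33.7 kHz.
33.7 kHz > fs/2 = 26.05 kHz, folds to fs − 33.7 kHz = 18.4 kHz.
178.3 kHz mod fs = 22 kHz.
22 kHz ≤ fs/2 = 26.05 kHz, appears at 22 kHz.
171.1 kHz mod fs = 14.8 kHz.
14.8 kHz ≤ fs/2 = 26.05 kHz, appears at 14.8 kHz.
132.5 kHz mod fs = 28.3 kHz.
28.3 kHz > fs/2 = 26.05 kHz, folds to fs − 28.3 kHz = 23.8 kHz.
126.2 kHz mod fs = 22 kHz.
22 kHz ≤ fs/2 = 26.05 kHz, appears at 22 kHz.
126.2 kHz and 178.3 kHz both map to 22 kHz.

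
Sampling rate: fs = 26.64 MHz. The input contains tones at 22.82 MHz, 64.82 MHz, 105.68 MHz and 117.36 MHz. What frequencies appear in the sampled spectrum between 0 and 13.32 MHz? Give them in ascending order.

0.88 MHz, 3.82 MHz, 10.8 MHz, 11.54 MHz

fs/2 = 13.32 MHz.
22.82 MHz > fs/2 = 13.32 MHz, folds to fs − 22.82 MHz = 3.82 MHz.
64.82 MHz mod fs = 11.54 MHz.
11.54 MHz ≤ fs/2 = 13.32 MHz, appears at 11.54 MHz.
105.68 MHz mod fs = 25.76 MHz.
25.76 MHz > fs/2 = 13.32 MHz, folds to fs − 25.76 MHz = 0.88 MHz.
117.36 MHz mod fs = 10.8 MHz.
10.8 MHz ≤ fs/2 = 13.32 MHz, appears at 10.8 MHz.
Distinct values: {0.88 MHz, 3.82 MHz, 10.8 MHz, 11.54 MHz}.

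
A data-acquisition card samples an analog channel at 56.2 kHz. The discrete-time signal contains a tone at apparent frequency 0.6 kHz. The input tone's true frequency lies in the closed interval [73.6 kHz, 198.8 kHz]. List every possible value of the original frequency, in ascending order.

Frequencies that alias to 0.6 kHz are k·fs ± 0.6 kHz for integer k ≥ 0.
k=0: 0.6 kHz.
k=1: 55.6 kHz, 56.8 kHz.
k=2: 111.8 kHz, 113 kHz.
k=3: 168 kHz, 169.2 kHz.
k=4: 224.2 kHz, 225.4 kHz.
Within [73.6 kHz, 198.8 kHz]: 111.8 kHz, 113 kHz, 168 kHz, 169.2 kHz.

111.8 kHz, 113 kHz, 168 kHz, 169.2 kHz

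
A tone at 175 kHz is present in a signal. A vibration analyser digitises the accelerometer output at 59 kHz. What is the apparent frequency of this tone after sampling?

175 kHz mod fs = 57 kHz.
57 kHz > fs/2 = 29.5 kHz, folds to fs − 57 kHz = 2 kHz.

2 kHz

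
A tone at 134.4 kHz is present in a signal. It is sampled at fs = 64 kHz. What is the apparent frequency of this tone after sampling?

134.4 kHz mod fs = 6.4 kHz.
6.4 kHz ≤ fs/2 = 32 kHz, appears at 6.4 kHz.

6.4 kHz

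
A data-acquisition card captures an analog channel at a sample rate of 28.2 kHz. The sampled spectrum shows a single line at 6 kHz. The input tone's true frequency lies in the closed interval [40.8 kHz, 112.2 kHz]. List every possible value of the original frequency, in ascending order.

50.4 kHz, 62.4 kHz, 78.6 kHz, 90.6 kHz, 106.8 kHz

Frequencies that alias to 6 kHz are k·fs ± 6 kHz for integer k ≥ 0.
k=0: 6 kHz.
k=1: 22.2 kHz, 34.2 kHz.
k=2: 50.4 kHz, 62.4 kHz.
k=3: 78.6 kHz, 90.6 kHz.
k=4: 106.8 kHz, 118.8 kHz.
k=5: 135 kHz, 147 kHz.
Within [40.8 kHz, 112.2 kHz]: 50.4 kHz, 62.4 kHz, 78.6 kHz, 90.6 kHz, 106.8 kHz.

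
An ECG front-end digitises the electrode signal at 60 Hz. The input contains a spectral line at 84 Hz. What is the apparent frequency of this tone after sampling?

84 Hz mod fs = 24 Hz.
24 Hz ≤ fs/2 = 30 Hz, appears at 24 Hz.

24 Hz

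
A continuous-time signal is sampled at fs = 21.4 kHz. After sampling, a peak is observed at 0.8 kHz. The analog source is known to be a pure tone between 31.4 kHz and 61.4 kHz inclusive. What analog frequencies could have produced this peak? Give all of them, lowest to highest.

Frequencies that alias to 0.8 kHz are k·fs ± 0.8 kHz for integer k ≥ 0.
k=0: 0.8 kHz.
k=1: 20.6 kHz, 22.2 kHz.
k=2: 42 kHz, 43.6 kHz.
k=3: 63.4 kHz, 65 kHz.
Within [31.4 kHz, 61.4 kHz]: 42 kHz, 43.6 kHz.

42 kHz, 43.6 kHz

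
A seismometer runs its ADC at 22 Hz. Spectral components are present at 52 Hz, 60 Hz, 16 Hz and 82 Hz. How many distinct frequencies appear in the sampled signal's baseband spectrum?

2

fs/2 = 11 Hz.
52 Hz mod fs = 8 Hz.
8 Hz ≤ fs/2 = 11 Hz, appears at 8 Hz.
60 Hz mod fs = 16 Hz.
16 Hz > fs/2 = 11 Hz, folds to fs − 16 Hz = 6 Hz.
16 Hz > fs/2 = 11 Hz, folds to fs − 16 Hz = 6 Hz.
82 Hz mod fs = 16 Hz.
16 Hz > fs/2 = 11 Hz, folds to fs − 16 Hz = 6 Hz.
Distinct values: {6 Hz, 8 Hz} → 2.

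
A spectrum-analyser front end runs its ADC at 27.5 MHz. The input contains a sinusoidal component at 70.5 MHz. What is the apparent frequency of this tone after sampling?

12 MHz

70.5 MHz mod fs = 15.5 MHz.
15.5 MHz > fs/2 = 13.75 MHz, folds to fs − 15.5 MHz = 12 MHz.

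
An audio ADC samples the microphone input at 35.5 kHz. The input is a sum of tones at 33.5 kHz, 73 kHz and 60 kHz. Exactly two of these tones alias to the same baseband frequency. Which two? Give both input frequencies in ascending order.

fs/2 = 17.75 kHz.
33.5 kHz > fs/2 = 17.75 kHz, folds to fs − 33.5 kHz = 2 kHz.
73 kHz mod fs = 2 kHz.
2 kHz ≤ fs/2 = 17.75 kHz, appears at 2 kHz.
60 kHz mod fs = 24.5 kHz.
24.5 kHz > fs/2 = 17.75 kHz, folds to fs − 24.5 kHz = 11 kHz.
33.5 kHz and 73 kHz both map to 2 kHz.

33.5 kHz, 73 kHz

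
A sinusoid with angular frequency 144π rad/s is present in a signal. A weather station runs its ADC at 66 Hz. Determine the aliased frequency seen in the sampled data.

6 Hz

ω = 144π rad/s → f = ω/(2π) = 72 Hz.
72 Hz mod fs = 6 Hz.
6 Hz ≤ fs/2 = 33 Hz, appears at 6 Hz.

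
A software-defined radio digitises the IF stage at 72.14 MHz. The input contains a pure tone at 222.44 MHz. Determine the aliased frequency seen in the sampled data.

222.44 MHz mod fs = 6.02 MHz.
6.02 MHz ≤ fs/2 = 36.07 MHz, appears at 6.02 MHz.

6.02 MHz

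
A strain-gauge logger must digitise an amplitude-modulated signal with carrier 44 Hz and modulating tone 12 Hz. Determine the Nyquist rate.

112 Hz

AM sidebands sit at fc ± fm = 32 Hz and 56 Hz.
Highest-frequency component: 56 Hz.
Nyquist rate = 2 × 56 Hz = 112 Hz.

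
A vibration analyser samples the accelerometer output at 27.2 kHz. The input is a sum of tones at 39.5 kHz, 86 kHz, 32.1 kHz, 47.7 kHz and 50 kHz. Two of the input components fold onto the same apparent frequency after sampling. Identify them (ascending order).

50 kHz, 86 kHz

fs/2 = 13.6 kHz.
39.5 kHz mod fs = 12.3 kHz.
12.3 kHz ≤ fs/2 = 13.6 kHz, appears at 12.3 kHz.
86 kHz mod fs = 4.4 kHz.
4.4 kHz ≤ fs/2 = 13.6 kHz, appears at 4.4 kHz.
32.1 kHz mod fs = 4.9 kHz.
4.9 kHz ≤ fs/2 = 13.6 kHz, appears at 4.9 kHz.
47.7 kHz mod fs = 20.5 kHz.
20.5 kHz > fs/2 = 13.6 kHz, folds to fs − 20.5 kHz = 6.7 kHz.
50 kHz mod fs = 22.8 kHz.
22.8 kHz > fs/2 = 13.6 kHz, folds to fs − 22.8 kHz = 4.4 kHz.
50 kHz and 86 kHz both map to 4.4 kHz.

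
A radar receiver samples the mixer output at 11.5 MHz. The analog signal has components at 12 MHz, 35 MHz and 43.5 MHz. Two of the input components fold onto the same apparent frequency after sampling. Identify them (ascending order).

fs/2 = 5.75 MHz.
12 MHz mod fs = 0.5 MHz.
0.5 MHz ≤ fs/2 = 5.75 MHz, appears at 0.5 MHz.
35 MHz mod fs = 0.5 MHz.
0.5 MHz ≤ fs/2 = 5.75 MHz, appears at 0.5 MHz.
43.5 MHz mod fs = 9 MHz.
9 MHz > fs/2 = 5.75 MHz, folds to fs − 9 MHz = 2.5 MHz.
12 MHz and 35 MHz both map to 0.5 MHz.

12 MHz, 35 MHz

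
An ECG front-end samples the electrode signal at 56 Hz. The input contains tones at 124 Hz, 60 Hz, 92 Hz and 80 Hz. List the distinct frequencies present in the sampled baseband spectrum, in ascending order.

fs/2 = 28 Hz.
124 Hz mod fs = 12 Hz.
12 Hz ≤ fs/2 = 28 Hz, appears at 12 Hz.
60 Hz mod fs = 4 Hz.
4 Hz ≤ fs/2 = 28 Hz, appears at 4 Hz.
92 Hz mod fs = 36 Hz.
36 Hz > fs/2 = 28 Hz, folds to fs − 36 Hz = 20 Hz.
80 Hz mod fs = 24 Hz.
24 Hz ≤ fs/2 = 28 Hz, appears at 24 Hz.
Distinct values: {4 Hz, 12 Hz, 20 Hz, 24 Hz}.

4 Hz, 12 Hz, 20 Hz, 24 Hz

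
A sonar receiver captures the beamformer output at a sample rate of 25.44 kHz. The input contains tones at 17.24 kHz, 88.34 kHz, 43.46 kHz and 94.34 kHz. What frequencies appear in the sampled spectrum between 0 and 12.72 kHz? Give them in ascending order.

7.42 kHz, 8.2 kHz, 12.02 kHz

fs/2 = 12.72 kHz.
17.24 kHz > fs/2 = 12.72 kHz, folds to fs − 17.24 kHz = 8.2 kHz.
88.34 kHz mod fs = 12.02 kHz.
12.02 kHz ≤ fs/2 = 12.72 kHz, appears at 12.02 kHz.
43.46 kHz mod fs = 18.02 kHz.
18.02 kHz > fs/2 = 12.72 kHz, folds to fs − 18.02 kHz = 7.42 kHz.
94.34 kHz mod fs = 18.02 kHz.
18.02 kHz > fs/2 = 12.72 kHz, folds to fs − 18.02 kHz = 7.42 kHz.
Distinct values: {7.42 kHz, 8.2 kHz, 12.02 kHz}.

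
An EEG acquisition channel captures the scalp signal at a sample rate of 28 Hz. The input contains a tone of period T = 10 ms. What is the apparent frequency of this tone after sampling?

12 Hz

T = 10 ms → f = 1/T = 100 Hz.
100 Hz mod fs = 16 Hz.
16 Hz > fs/2 = 14 Hz, folds to fs − 16 Hz = 12 Hz.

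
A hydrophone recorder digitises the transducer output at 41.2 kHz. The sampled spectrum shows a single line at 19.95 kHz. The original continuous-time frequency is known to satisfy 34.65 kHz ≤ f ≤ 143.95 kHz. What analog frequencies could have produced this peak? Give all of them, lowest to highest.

Frequencies that alias to 19.95 kHz are k·fs ± 19.95 kHz for integer k ≥ 0.
k=0: 19.95 kHz.
k=1: 21.25 kHz, 61.15 kHz.
k=2: 62.45 kHz, 102.35 kHz.
k=3: 103.65 kHz, 143.55 kHz.
k=4: 144.85 kHz, 184.75 kHz.
Within [34.65 kHz, 143.95 kHz]: 61.15 kHz, 62.45 kHz, 102.35 kHz, 103.65 kHz, 143.55 kHz.

61.15 kHz, 62.45 kHz, 102.35 kHz, 103.65 kHz, 143.55 kHz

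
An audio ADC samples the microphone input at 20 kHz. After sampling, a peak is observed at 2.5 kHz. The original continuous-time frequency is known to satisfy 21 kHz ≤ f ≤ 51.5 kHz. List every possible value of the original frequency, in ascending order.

22.5 kHz, 37.5 kHz, 42.5 kHz

Frequencies that alias to 2.5 kHz are k·fs ± 2.5 kHz for integer k ≥ 0.
k=0: 2.5 kHz.
k=1: 17.5 kHz, 22.5 kHz.
k=2: 37.5 kHz, 42.5 kHz.
k=3: 57.5 kHz, 62.5 kHz.
Within [21 kHz, 51.5 kHz]: 22.5 kHz, 37.5 kHz, 42.5 kHz.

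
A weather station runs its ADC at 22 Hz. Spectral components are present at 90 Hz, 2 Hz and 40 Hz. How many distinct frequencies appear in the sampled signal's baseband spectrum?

fs/2 = 11 Hz.
90 Hz mod fs = 2 Hz.
2 Hz ≤ fs/2 = 11 Hz, appears at 2 Hz.
2 Hz ≤ fs/2 = 11 Hz, passes unchanged.
40 Hz mod fs = 18 Hz.
18 Hz > fs/2 = 11 Hz, folds to fs − 18 Hz = 4 Hz.
Distinct values: {2 Hz, 4 Hz} → 2.

2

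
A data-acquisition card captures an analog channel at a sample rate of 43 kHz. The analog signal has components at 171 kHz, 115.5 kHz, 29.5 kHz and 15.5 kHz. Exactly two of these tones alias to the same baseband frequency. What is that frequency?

fs/2 = 21.5 kHz.
171 kHz mod fs = 42 kHz.
42 kHz > fs/2 = 21.5 kHz, folds to fs − 42 kHz = 1 kHz.
115.5 kHz mod fs = 29.5 kHz.
29.5 kHz > fs/2 = 21.5 kHz, folds to fs − 29.5 kHz = 13.5 kHz.
29.5 kHz > fs/2 = 21.5 kHz, folds to fs − 29.5 kHz = 13.5 kHz.
15.5 kHz ≤ fs/2 = 21.5 kHz, passes unchanged.
29.5 kHz and 115.5 kHz both map to 13.5 kHz.

13.5 kHz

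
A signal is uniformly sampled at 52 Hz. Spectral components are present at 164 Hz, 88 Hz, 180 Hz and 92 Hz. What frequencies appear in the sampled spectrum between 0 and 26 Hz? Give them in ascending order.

fs/2 = 26 Hz.
164 Hz mod fs = 8 Hz.
8 Hz ≤ fs/2 = 26 Hz, appears at 8 Hz.
88 Hz mod fs = 36 Hz.
36 Hz > fs/2 = 26 Hz, folds to fs − 36 Hz = 16 Hz.
180 Hz mod fs = 24 Hz.
24 Hz ≤ fs/2 = 26 Hz, appears at 24 Hz.
92 Hz mod fs = 40 Hz.
40 Hz > fs/2 = 26 Hz, folds to fs − 40 Hz = 12 Hz.
Distinct values: {8 Hz, 12 Hz, 16 Hz, 24 Hz}.

8 Hz, 12 Hz, 16 Hz, 24 Hz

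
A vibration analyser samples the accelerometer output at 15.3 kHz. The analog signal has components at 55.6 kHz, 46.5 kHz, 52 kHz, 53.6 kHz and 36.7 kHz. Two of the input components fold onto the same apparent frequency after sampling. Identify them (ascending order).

fs/2 = 7.65 kHz.
55.6 kHz mod fs = 9.7 kHz.
9.7 kHz > fs/2 = 7.65 kHz, folds to fs − 9.7 kHz = 5.6 kHz.
46.5 kHz mod fs = 0.6 kHz.
0.6 kHz ≤ fs/2 = 7.65 kHz, appears at 0.6 kHz.
52 kHz mod fs = 6.1 kHz.
6.1 kHz ≤ fs/2 = 7.65 kHz, appears at 6.1 kHz.
53.6 kHz mod fs = 7.7 kHz.
7.7 kHz > fs/2 = 7.65 kHz, folds to fs − 7.7 kHz = 7.6 kHz.
36.7 kHz mod fs = 6.1 kHz.
6.1 kHz ≤ fs/2 = 7.65 kHz, appears at 6.1 kHz.
36.7 kHz and 52 kHz both map to 6.1 kHz.

36.7 kHz, 52 kHz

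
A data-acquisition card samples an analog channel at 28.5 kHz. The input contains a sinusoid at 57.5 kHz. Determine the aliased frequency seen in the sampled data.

57.5 kHz mod fs = 0.5 kHz.
0.5 kHz ≤ fs/2 = 14.25 kHz, appears at 0.5 kHz.

0.5 kHz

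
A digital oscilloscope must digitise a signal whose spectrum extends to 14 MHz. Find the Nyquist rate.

28 MHz

Nyquist rate = 2 × 14 MHz = 28 MHz.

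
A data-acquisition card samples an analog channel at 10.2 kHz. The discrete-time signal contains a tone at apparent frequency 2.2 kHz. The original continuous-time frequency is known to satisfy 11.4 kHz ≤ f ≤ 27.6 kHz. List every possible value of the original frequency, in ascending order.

Frequencies that alias to 2.2 kHz are k·fs ± 2.2 kHz for integer k ≥ 0.
k=0: 2.2 kHz.
k=1: 8 kHz, 12.4 kHz.
k=2: 18.2 kHz, 22.6 kHz.
k=3: 28.4 kHz, 32.8 kHz.
Within [11.4 kHz, 27.6 kHz]: 12.4 kHz, 18.2 kHz, 22.6 kHz.

12.4 kHz, 18.2 kHz, 22.6 kHz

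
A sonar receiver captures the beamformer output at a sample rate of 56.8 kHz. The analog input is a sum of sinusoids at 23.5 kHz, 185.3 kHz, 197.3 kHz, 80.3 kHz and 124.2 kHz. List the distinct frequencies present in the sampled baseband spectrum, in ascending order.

10.6 kHz, 14.9 kHz, 23.5 kHz, 26.9 kHz

fs/2 = 28.4 kHz.
23.5 kHz ≤ fs/2 = 28.4 kHz, passes unchanged.
185.3 kHz mod fs = 14.9 kHz.
14.9 kHz ≤ fs/2 = 28.4 kHz, appears at 14.9 kHz.
197.3 kHz mod fs = 26.9 kHz.
26.9 kHz ≤ fs/2 = 28.4 kHz, appears at 26.9 kHz.
80.3 kHz mod fs = 23.5 kHz.
23.5 kHz ≤ fs/2 = 28.4 kHz, appears at 23.5 kHz.
124.2 kHz mod fs = 10.6 kHz.
10.6 kHz ≤ fs/2 = 28.4 kHz, appears at 10.6 kHz.
Distinct values: {10.6 kHz, 14.9 kHz, 23.5 kHz, 26.9 kHz}.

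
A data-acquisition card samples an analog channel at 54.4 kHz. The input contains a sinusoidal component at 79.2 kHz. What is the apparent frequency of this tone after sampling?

79.2 kHz mod fs = 24.8 kHz.
24.8 kHz ≤ fs/2 = 27.2 kHz, appears at 24.8 kHz.

24.8 kHz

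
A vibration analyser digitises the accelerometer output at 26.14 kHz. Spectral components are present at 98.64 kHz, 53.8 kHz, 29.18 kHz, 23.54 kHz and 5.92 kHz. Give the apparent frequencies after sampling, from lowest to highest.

fs/2 = 13.07 kHz.
98.64 kHz mod fs = 20.22 kHz.
20.22 kHz > fs/2 = 13.07 kHz, folds to fs − 20.22 kHz = 5.92 kHz.
53.8 kHz mod fs = 1.52 kHz.
1.52 kHz ≤ fs/2 = 13.07 kHz, appears at 1.52 kHz.
29.18 kHz mod fs = 3.04 kHz.
3.04 kHz ≤ fs/2 = 13.07 kHz, appears at 3.04 kHz.
23.54 kHz > fs/2 = 13.07 kHz, folds to fs − 23.54 kHz = 2.6 kHz.
5.92 kHz ≤ fs/2 = 13.07 kHz, passes unchanged.
Distinct values: {1.52 kHz, 2.6 kHz, 3.04 kHz, 5.92 kHz}.

1.52 kHz, 2.6 kHz, 3.04 kHz, 5.92 kHz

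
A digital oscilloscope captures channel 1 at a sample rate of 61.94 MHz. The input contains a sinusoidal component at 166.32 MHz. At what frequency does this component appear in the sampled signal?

19.5 MHz

166.32 MHz mod fs = 42.44 MHz.
42.44 MHz > fs/2 = 30.97 MHz, folds to fs − 42.44 MHz = 19.5 MHz.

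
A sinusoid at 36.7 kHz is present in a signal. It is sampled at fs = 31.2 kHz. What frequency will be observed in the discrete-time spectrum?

5.5 kHz

36.7 kHz mod fs = 5.5 kHz.
5.5 kHz ≤ fs/2 = 15.6 kHz, appears at 5.5 kHz.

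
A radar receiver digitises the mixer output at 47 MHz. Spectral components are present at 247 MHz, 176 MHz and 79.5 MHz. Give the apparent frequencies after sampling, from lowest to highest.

fs/2 = 23.5 MHz.
247 MHz mod fs = 12 MHz.
12 MHz ≤ fs/2 = 23.5 MHz, appears at 12 MHz.
176 MHz mod fs = 35 MHz.
35 MHz > fs/2 = 23.5 MHz, folds to fs − 35 MHz = 12 MHz.
79.5 MHz mod fs = 32.5 MHz.
32.5 MHz > fs/2 = 23.5 MHz, folds to fs − 32.5 MHz = 14.5 MHz.
Distinct values: {12 MHz, 14.5 MHz}.

12 MHz, 14.5 MHz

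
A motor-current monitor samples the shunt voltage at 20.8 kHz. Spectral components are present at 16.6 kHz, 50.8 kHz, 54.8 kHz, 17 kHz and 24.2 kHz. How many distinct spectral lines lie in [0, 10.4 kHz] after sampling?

5

fs/2 = 10.4 kHz.
16.6 kHz > fs/2 = 10.4 kHz, folds to fs − 16.6 kHz = 4.2 kHz.
50.8 kHz mod fs = 9.2 kHz.
9.2 kHz ≤ fs/2 = 10.4 kHz, appears at 9.2 kHz.
54.8 kHz mod fs = 13.2 kHz.
13.2 kHz > fs/2 = 10.4 kHz, folds to fs − 13.2 kHz = 7.6 kHz.
17 kHz > fs/2 = 10.4 kHz, folds to fs − 17 kHz = 3.8 kHz.
24.2 kHz mod fs = 3.4 kHz.
3.4 kHz ≤ fs/2 = 10.4 kHz, appears at 3.4 kHz.
Distinct values: {3.4 kHz, 3.8 kHz, 4.2 kHz, 7.6 kHz, 9.2 kHz} → 5.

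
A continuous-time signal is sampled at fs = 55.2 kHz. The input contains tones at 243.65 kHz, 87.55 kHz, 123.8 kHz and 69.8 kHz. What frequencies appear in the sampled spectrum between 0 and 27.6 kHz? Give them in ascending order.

fs/2 = 27.6 kHz.
243.65 kHz mod fs = 22.85 kHz.
22.85 kHz ≤ fs/2 = 27.6 kHz, appears at 22.85 kHz.
87.55 kHz mod fs = 32.35 kHz.
32.35 kHz > fs/2 = 27.6 kHz, folds to fs − 32.35 kHz = 22.85 kHz.
123.8 kHz mod fs = 13.4 kHz.
13.4 kHz ≤ fs/2 = 27.6 kHz, appears at 13.4 kHz.
69.8 kHz mod fs = 14.6 kHz.
14.6 kHz ≤ fs/2 = 27.6 kHz, appears at 14.6 kHz.
Distinct values: {13.4 kHz, 14.6 kHz, 22.85 kHz}.

13.4 kHz, 14.6 kHz, 22.85 kHz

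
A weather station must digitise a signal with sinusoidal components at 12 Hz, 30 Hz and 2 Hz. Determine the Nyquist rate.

Highest-frequency component: 30 Hz.
Nyquist rate = 2 × 30 Hz = 60 Hz.

60 Hz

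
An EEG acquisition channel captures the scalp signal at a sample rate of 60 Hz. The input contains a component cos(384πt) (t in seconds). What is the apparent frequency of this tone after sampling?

12 Hz

ω = 384π rad/s → f = ω/(2π) = 192 Hz.
192 Hz mod fs = 12 Hz.
12 Hz ≤ fs/2 = 30 Hz, appears at 12 Hz.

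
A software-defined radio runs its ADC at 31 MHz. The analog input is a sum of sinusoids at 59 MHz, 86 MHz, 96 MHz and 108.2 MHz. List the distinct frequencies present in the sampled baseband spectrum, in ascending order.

fs/2 = 15.5 MHz.
59 MHz mod fs = 28 MHz.
28 MHz > fs/2 = 15.5 MHz, folds to fs − 28 MHz = 3 MHz.
86 MHz mod fs = 24 MHz.
24 MHz > fs/2 = 15.5 MHz, folds to fs − 24 MHz = 7 MHz.
96 MHz mod fs = 3 MHz.
3 MHz ≤ fs/2 = 15.5 MHz, appears at 3 MHz.
108.2 MHz mod fs = 15.2 MHz.
15.2 MHz ≤ fs/2 = 15.5 MHz, appears at 15.2 MHz.
Distinct values: {3 MHz, 7 MHz, 15.2 MHz}.

3 MHz, 7 MHz, 15.2 MHz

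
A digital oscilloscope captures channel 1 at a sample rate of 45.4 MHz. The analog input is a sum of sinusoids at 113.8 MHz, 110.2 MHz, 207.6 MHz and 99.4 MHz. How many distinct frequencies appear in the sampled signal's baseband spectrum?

fs/2 = 22.7 MHz.
113.8 MHz mod fs = 23 MHz.
23 MHz > fs/2 = 22.7 MHz, folds to fs − 23 MHz = 22.4 MHz.
110.2 MHz mod fs = 19.4 MHz.
19.4 MHz ≤ fs/2 = 22.7 MHz, appears at 19.4 MHz.
207.6 MHz mod fs = 26 MHz.
26 MHz > fs/2 = 22.7 MHz, folds to fs − 26 MHz = 19.4 MHz.
99.4 MHz mod fs = 8.6 MHz.
8.6 MHz ≤ fs/2 = 22.7 MHz, appears at 8.6 MHz.
Distinct values: {8.6 MHz, 19.4 MHz, 22.4 MHz} → 3.

3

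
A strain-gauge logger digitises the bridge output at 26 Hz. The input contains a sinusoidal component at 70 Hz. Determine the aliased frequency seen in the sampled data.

70 Hz mod fs = 18 Hz.
18 Hz > fs/2 = 13 Hz, folds to fs − 18 Hz = 8 Hz.

8 Hz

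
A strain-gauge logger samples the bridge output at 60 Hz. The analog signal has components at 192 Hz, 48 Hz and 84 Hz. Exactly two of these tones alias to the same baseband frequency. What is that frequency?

fs/2 = 30 Hz.
192 Hz mod fs = 12 Hz.
12 Hz ≤ fs/2 = 30 Hz, appears at 12 Hz.
48 Hz > fs/2 = 30 Hz, folds to fs − 48 Hz = 12 Hz.
84 Hz mod fs = 24 Hz.
24 Hz ≤ fs/2 = 30 Hz, appears at 24 Hz.
48 Hz and 192 Hz both map to 12 Hz.

12 Hz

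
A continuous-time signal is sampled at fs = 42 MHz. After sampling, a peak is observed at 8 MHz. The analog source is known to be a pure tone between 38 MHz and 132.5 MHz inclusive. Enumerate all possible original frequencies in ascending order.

50 MHz, 76 MHz, 92 MHz, 118 MHz

Frequencies that alias to 8 MHz are k·fs ± 8 MHz for integer k ≥ 0.
k=0: 8 MHz.
k=1: 34 MHz, 50 MHz.
k=2: 76 MHz, 92 MHz.
k=3: 118 MHz, 134 MHz.
k=4: 160 MHz, 176 MHz.
Within [38 MHz, 132.5 MHz]: 50 MHz, 76 MHz, 92 MHz, 118 MHz.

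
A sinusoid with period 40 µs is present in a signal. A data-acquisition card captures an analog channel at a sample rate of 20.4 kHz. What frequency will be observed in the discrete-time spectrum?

4.6 kHz

T = 40 µs → f = 1/T = 25 kHz.
25 kHz mod fs = 4.6 kHz.
4.6 kHz ≤ fs/2 = 10.2 kHz, appears at 4.6 kHz.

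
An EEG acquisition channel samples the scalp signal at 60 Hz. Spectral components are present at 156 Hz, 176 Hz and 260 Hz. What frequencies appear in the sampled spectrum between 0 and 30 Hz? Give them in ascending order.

fs/2 = 30 Hz.
156 Hz mod fs = 36 Hz.
36 Hz > fs/2 = 30 Hz, folds to fs − 36 Hz = 24 Hz.
176 Hz mod fs = 56 Hz.
56 Hz > fs/2 = 30 Hz, folds to fs − 56 Hz = 4 Hz.
260 Hz mod fs = 20 Hz.
20 Hz ≤ fs/2 = 30 Hz, appears at 20 Hz.
Distinct values: {4 Hz, 20 Hz, 24 Hz}.

4 Hz, 20 Hz, 24 Hz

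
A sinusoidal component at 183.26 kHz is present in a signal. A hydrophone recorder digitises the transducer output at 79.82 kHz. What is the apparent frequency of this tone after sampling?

183.26 kHz mod fs = 23.62 kHz.
23.62 kHz ≤ fs/2 = 39.91 kHz, appears at 23.62 kHz.

23.62 kHz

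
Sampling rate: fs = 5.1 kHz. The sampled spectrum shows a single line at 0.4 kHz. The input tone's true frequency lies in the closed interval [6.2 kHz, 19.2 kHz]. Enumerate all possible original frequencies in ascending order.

9.8 kHz, 10.6 kHz, 14.9 kHz, 15.7 kHz

Frequencies that alias to 0.4 kHz are k·fs ± 0.4 kHz for integer k ≥ 0.
k=0: 0.4 kHz.
k=1: 4.7 kHz, 5.5 kHz.
k=2: 9.8 kHz, 10.6 kHz.
k=3: 14.9 kHz, 15.7 kHz.
k=4: 20 kHz, 20.8 kHz.
Within [6.2 kHz, 19.2 kHz]: 9.8 kHz, 10.6 kHz, 14.9 kHz, 15.7 kHz.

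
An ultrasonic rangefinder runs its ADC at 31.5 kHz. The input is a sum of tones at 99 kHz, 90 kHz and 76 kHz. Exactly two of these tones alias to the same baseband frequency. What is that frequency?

4.5 kHz

fs/2 = 15.75 kHz.
99 kHz mod fs = 4.5 kHz.
4.5 kHz ≤ fs/2 = 15.75 kHz, appears at 4.5 kHz.
90 kHz mod fs = 27 kHz.
27 kHz > fs/2 = 15.75 kHz, folds to fs − 27 kHz = 4.5 kHz.
76 kHz mod fs = 13 kHz.
13 kHz ≤ fs/2 = 15.75 kHz, appears at 13 kHz.
90 kHz and 99 kHz both map to 4.5 kHz.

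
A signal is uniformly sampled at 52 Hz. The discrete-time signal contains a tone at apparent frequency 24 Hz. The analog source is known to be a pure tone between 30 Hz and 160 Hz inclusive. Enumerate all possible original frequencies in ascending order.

76 Hz, 80 Hz, 128 Hz, 132 Hz

Frequencies that alias to 24 Hz are k·fs ± 24 Hz for integer k ≥ 0.
k=0: 24 Hz.
k=1: 28 Hz, 76 Hz.
k=2: 80 Hz, 128 Hz.
k=3: 132 Hz, 180 Hz.
k=4: 184 Hz, 232 Hz.
Within [30 Hz, 160 Hz]: 76 Hz, 80 Hz, 128 Hz, 132 Hz.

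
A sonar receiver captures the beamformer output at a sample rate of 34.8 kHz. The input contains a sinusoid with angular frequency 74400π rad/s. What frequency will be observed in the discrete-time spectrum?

2.4 kHz

ω = 74400π rad/s → f = ω/(2π) = 37200 Hz = 37.2 kHz.
37.2 kHz mod fs = 2.4 kHz.
2.4 kHz ≤ fs/2 = 17.4 kHz, appears at 2.4 kHz.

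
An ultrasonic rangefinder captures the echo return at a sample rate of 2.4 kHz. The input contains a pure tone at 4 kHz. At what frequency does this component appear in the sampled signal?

0.8 kHz

4 kHz mod fs = 1.6 kHz.
1.6 kHz > fs/2 = 1.2 kHz, folds to fs − 1.6 kHz = 0.8 kHz.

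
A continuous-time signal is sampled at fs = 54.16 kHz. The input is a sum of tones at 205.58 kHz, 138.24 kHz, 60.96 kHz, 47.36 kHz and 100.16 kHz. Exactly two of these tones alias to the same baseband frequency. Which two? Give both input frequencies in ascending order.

fs/2 = 27.08 kHz.
205.58 kHz mod fs = 43.1 kHz.
43.1 kHz > fs/2 = 27.08 kHz, folds to fs − 43.1 kHz = 11.06 kHz.
138.24 kHz mod fs = 29.92 kHz.
29.92 kHz > fs/2 = 27.08 kHz, folds to fs − 29.92 kHz = 24.24 kHz.
60.96 kHz mod fs = 6.8 kHz.
6.8 kHz ≤ fs/2 = 27.08 kHz, appears at 6.8 kHz.
47.36 kHz > fs/2 = 27.08 kHz, folds to fs − 47.36 kHz = 6.8 kHz.
100.16 kHz mod fs = 46 kHz.
46 kHz > fs/2 = 27.08 kHz, folds to fs − 46 kHz = 8.16 kHz.
47.36 kHz and 60.96 kHz both map to 6.8 kHz.

47.36 kHz, 60.96 kHz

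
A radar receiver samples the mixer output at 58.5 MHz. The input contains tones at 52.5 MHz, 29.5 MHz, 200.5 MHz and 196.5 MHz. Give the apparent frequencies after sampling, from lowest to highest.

fs/2 = 29.25 MHz.
52.5 MHz > fs/2 = 29.25 MHz, folds to fs − 52.5 MHz = 6 MHz.
29.5 MHz > fs/2 = 29.25 MHz, folds to fs − 29.5 MHz = 29 MHz.
200.5 MHz mod fs = 25 MHz.
25 MHz ≤ fs/2 = 29.25 MHz, appears at 25 MHz.
196.5 MHz mod fs = 21 MHz.
21 MHz ≤ fs/2 = 29.25 MHz, appears at 21 MHz.
Distinct values: {6 MHz, 21 MHz, 25 MHz, 29 MHz}.

6 MHz, 21 MHz, 25 MHz, 29 MHz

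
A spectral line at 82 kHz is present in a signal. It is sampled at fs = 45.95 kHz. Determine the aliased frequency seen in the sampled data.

82 kHz mod fs = 36.05 kHz.
36.05 kHz > fs/2 = 22.975 kHz, folds to fs − 36.05 kHz = 9.9 kHz.

9.9 kHz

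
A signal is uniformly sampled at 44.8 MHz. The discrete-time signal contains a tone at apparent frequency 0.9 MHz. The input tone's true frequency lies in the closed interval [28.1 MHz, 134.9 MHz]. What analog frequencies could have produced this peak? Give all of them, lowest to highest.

43.9 MHz, 45.7 MHz, 88.7 MHz, 90.5 MHz, 133.5 MHz

Frequencies that alias to 0.9 MHz are k·fs ± 0.9 MHz for integer k ≥ 0.
k=0: 0.9 MHz.
k=1: 43.9 MHz, 45.7 MHz.
k=2: 88.7 MHz, 90.5 MHz.
k=3: 133.5 MHz, 135.3 MHz.
k=4: 178.3 MHz, 180.1 MHz.
Within [28.1 MHz, 134.9 MHz]: 43.9 MHz, 45.7 MHz, 88.7 MHz, 90.5 MHz, 133.5 MHz.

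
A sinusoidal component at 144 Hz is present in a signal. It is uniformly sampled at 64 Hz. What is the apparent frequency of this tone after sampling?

144 Hz mod fs = 16 Hz.
16 Hz ≤ fs/2 = 32 Hz, appears at 16 Hz.

16 Hz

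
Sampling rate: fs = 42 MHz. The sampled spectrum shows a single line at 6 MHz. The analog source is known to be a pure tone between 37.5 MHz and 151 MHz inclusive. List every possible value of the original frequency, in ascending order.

Frequencies that alias to 6 MHz are k·fs ± 6 MHz for integer k ≥ 0.
k=0: 6 MHz.
k=1: 36 MHz, 48 MHz.
k=2: 78 MHz, 90 MHz.
k=3: 120 MHz, 132 MHz.
k=4: 162 MHz, 174 MHz.
Within [37.5 MHz, 151 MHz]: 48 MHz, 78 MHz, 90 MHz, 120 MHz, 132 MHz.

48 MHz, 78 MHz, 90 MHz, 120 MHz, 132 MHz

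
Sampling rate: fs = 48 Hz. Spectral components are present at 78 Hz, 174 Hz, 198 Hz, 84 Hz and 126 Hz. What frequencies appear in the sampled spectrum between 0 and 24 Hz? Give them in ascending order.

6 Hz, 12 Hz, 18 Hz

fs/2 = 24 Hz.
78 Hz mod fs = 30 Hz.
30 Hz > fs/2 = 24 Hz, folds to fs − 30 Hz = 18 Hz.
174 Hz mod fs = 30 Hz.
30 Hz > fs/2 = 24 Hz, folds to fs − 30 Hz = 18 Hz.
198 Hz mod fs = 6 Hz.
6 Hz ≤ fs/2 = 24 Hz, appears at 6 Hz.
84 Hz mod fs = 36 Hz.
36 Hz > fs/2 = 24 Hz, folds to fs − 36 Hz = 12 Hz.
126 Hz mod fs = 30 Hz.
30 Hz > fs/2 = 24 Hz, folds to fs − 30 Hz = 18 Hz.
Distinct values: {6 Hz, 12 Hz, 18 Hz}.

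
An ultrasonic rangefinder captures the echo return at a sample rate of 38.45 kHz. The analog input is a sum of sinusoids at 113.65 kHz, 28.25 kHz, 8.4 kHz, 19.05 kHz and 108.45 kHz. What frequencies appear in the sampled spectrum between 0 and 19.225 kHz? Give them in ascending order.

fs/2 = 19.225 kHz.
113.65 kHz mod fs = 36.75 kHz.
36.75 kHz > fs/2 = 19.225 kHz, folds to fs − 36.75 kHz = 1.7 kHz.
28.25 kHz > fs/2 = 19.225 kHz, folds to fs − 28.25 kHz = 10.2 kHz.
8.4 kHz ≤ fs/2 = 19.225 kHz, passes unchanged.
19.05 kHz ≤ fs/2 = 19.225 kHz, passes unchanged.
108.45 kHz mod fs = 31.55 kHz.
31.55 kHz > fs/2 = 19.225 kHz, folds to fs − 31.55 kHz = 6.9 kHz.
Distinct values: {1.7 kHz, 6.9 kHz, 8.4 kHz, 10.2 kHz, 19.05 kHz}.

1.7 kHz, 6.9 kHz, 8.4 kHz, 10.2 kHz, 19.05 kHz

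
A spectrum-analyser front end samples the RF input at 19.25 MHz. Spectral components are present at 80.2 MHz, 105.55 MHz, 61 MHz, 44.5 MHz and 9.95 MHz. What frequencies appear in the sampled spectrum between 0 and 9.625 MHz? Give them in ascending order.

3.2 MHz, 3.25 MHz, 6 MHz, 9.3 MHz

fs/2 = 9.625 MHz.
80.2 MHz mod fs = 3.2 MHz.
3.2 MHz ≤ fs/2 = 9.625 MHz, appears at 3.2 MHz.
105.55 MHz mod fs = 9.3 MHz.
9.3 MHz ≤ fs/2 = 9.625 MHz, appears at 9.3 MHz.
61 MHz mod fs = 3.25 MHz.
3.25 MHz ≤ fs/2 = 9.625 MHz, appears at 3.25 MHz.
44.5 MHz mod fs = 6 MHz.
6 MHz ≤ fs/2 = 9.625 MHz, appears at 6 MHz.
9.95 MHz > fs/2 = 9.625 MHz, folds to fs − 9.95 MHz = 9.3 MHz.
Distinct values: {3.2 MHz, 3.25 MHz, 6 MHz, 9.3 MHz}.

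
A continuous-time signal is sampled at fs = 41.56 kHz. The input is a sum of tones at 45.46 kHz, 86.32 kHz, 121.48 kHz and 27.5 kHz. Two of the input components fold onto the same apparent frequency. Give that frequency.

3.2 kHz

fs/2 = 20.78 kHz.
45.46 kHz mod fs = 3.9 kHz.
3.9 kHz ≤ fs/2 = 20.78 kHz, appears at 3.9 kHz.
86.32 kHz mod fs = 3.2 kHz.
3.2 kHz ≤ fs/2 = 20.78 kHz, appears at 3.2 kHz.
121.48 kHz mod fs = 38.36 kHz.
38.36 kHz > fs/2 = 20.78 kHz, folds to fs − 38.36 kHz = 3.2 kHz.
27.5 kHz > fs/2 = 20.78 kHz, folds to fs − 27.5 kHz = 14.06 kHz.
86.32 kHz and 121.48 kHz both map to 3.2 kHz.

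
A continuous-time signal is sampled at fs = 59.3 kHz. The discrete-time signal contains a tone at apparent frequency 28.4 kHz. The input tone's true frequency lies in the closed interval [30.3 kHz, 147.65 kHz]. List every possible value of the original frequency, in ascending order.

Frequencies that alias to 28.4 kHz are k·fs ± 28.4 kHz for integer k ≥ 0.
k=0: 28.4 kHz.
k=1: 30.9 kHz, 87.7 kHz.
k=2: 90.2 kHz, 147 kHz.
k=3: 149.5 kHz, 206.3 kHz.
Within [30.3 kHz, 147.65 kHz]: 30.9 kHz, 87.7 kHz, 90.2 kHz, 147 kHz.

30.9 kHz, 87.7 kHz, 90.2 kHz, 147 kHz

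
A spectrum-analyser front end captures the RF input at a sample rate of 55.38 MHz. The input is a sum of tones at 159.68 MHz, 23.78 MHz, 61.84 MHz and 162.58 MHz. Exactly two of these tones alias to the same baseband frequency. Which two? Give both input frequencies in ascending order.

fs/2 = 27.69 MHz.
159.68 MHz mod fs = 48.92 MHz.
48.92 MHz > fs/2 = 27.69 MHz, folds to fs − 48.92 MHz = 6.46 MHz.
23.78 MHz ≤ fs/2 = 27.69 MHz, passes unchanged.
61.84 MHz mod fs = 6.46 MHz.
6.46 MHz ≤ fs/2 = 27.69 MHz, appears at 6.46 MHz.
162.58 MHz mod fs = 51.82 MHz.
51.82 MHz > fs/2 = 27.69 MHz, folds to fs − 51.82 MHz = 3.56 MHz.
61.84 MHz and 159.68 MHz both map to 6.46 MHz.

61.84 MHz, 159.68 MHz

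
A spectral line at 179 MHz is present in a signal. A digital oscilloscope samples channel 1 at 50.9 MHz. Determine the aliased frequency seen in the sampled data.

179 MHz mod fs = 26.3 MHz.
26.3 MHz > fs/2 = 25.45 MHz, folds to fs − 26.3 MHz = 24.6 MHz.

24.6 MHz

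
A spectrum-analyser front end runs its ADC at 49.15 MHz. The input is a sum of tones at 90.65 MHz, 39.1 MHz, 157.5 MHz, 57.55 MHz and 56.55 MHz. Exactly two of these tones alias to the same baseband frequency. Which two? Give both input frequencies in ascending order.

39.1 MHz, 157.5 MHz

fs/2 = 24.575 MHz.
90.65 MHz mod fs = 41.5 MHz.
41.5 MHz > fs/2 = 24.575 MHz, folds to fs − 41.5 MHz = 7.65 MHz.
39.1 MHz > fs/2 = 24.575 MHz, folds to fs − 39.1 MHz = 10.05 MHz.
157.5 MHz mod fs = 10.05 MHz.
10.05 MHz ≤ fs/2 = 24.575 MHz, appears at 10.05 MHz.
57.55 MHz mod fs = 8.4 MHz.
8.4 MHz ≤ fs/2 = 24.575 MHz, appears at 8.4 MHz.
56.55 MHz mod fs = 7.4 MHz.
7.4 MHz ≤ fs/2 = 24.575 MHz, appears at 7.4 MHz.
39.1 MHz and 157.5 MHz both map to 10.05 MHz.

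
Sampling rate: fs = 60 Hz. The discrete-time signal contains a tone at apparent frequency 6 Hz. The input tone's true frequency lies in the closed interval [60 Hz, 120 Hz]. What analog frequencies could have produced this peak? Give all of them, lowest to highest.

Frequencies that alias to 6 Hz are k·fs ± 6 Hz for integer k ≥ 0.
k=0: 6 Hz.
k=1: 54 Hz, 66 Hz.
k=2: 114 Hz, 126 Hz.
k=3: 174 Hz, 186 Hz.
Within [60 Hz, 120 Hz]: 66 Hz, 114 Hz.

66 Hz, 114 Hz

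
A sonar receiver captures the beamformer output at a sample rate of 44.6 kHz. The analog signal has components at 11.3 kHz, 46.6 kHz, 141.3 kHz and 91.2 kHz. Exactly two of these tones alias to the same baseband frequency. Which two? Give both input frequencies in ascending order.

46.6 kHz, 91.2 kHz

fs/2 = 22.3 kHz.
11.3 kHz ≤ fs/2 = 22.3 kHz, passes unchanged.
46.6 kHz mod fs = 2 kHz.
2 kHz ≤ fs/2 = 22.3 kHz, appears at 2 kHz.
141.3 kHz mod fs = 7.5 kHz.
7.5 kHz ≤ fs/2 = 22.3 kHz, appears at 7.5 kHz.
91.2 kHz mod fs = 2 kHz.
2 kHz ≤ fs/2 = 22.3 kHz, appears at 2 kHz.
46.6 kHz and 91.2 kHz both map to 2 kHz.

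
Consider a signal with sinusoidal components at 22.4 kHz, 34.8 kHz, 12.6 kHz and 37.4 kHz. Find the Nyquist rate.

Highest-frequency component: 37.4 kHz.
Nyquist rate = 2 × 37.4 kHz = 74.8 kHz.

74.8 kHz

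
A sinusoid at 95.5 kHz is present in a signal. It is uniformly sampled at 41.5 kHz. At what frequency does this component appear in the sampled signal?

12.5 kHz

95.5 kHz mod fs = 12.5 kHz.
12.5 kHz ≤ fs/2 = 20.75 kHz, appears at 12.5 kHz.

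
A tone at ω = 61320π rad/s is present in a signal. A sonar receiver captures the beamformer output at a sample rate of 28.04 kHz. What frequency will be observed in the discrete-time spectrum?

ω = 61320π rad/s → f = ω/(2π) = 30660 Hz = 30.66 kHz.
30.66 kHz mod fs = 2.62 kHz.
2.62 kHz ≤ fs/2 = 14.02 kHz, appears at 2.62 kHz.

2.62 kHz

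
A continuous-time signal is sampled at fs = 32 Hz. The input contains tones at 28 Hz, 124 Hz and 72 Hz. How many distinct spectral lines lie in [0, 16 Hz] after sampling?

2

fs/2 = 16 Hz.
28 Hz > fs/2 = 16 Hz, folds to fs − 28 Hz = 4 Hz.
124 Hz mod fs = 28 Hz.
28 Hz > fs/2 = 16 Hz, folds to fs − 28 Hz = 4 Hz.
72 Hz mod fs = 8 Hz.
8 Hz ≤ fs/2 = 16 Hz, appears at 8 Hz.
Distinct values: {4 Hz, 8 Hz} → 2.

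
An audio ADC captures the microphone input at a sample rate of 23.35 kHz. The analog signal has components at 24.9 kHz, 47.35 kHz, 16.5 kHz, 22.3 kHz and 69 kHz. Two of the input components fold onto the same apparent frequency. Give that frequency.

1.05 kHz

fs/2 = 11.675 kHz.
24.9 kHz mod fs = 1.55 kHz.
1.55 kHz ≤ fs/2 = 11.675 kHz, appears at 1.55 kHz.
47.35 kHz mod fs = 0.65 kHz.
0.65 kHz ≤ fs/2 = 11.675 kHz, appears at 0.65 kHz.
16.5 kHz > fs/2 = 11.675 kHz, folds to fs − 16.5 kHz = 6.85 kHz.
22.3 kHz > fs/2 = 11.675 kHz, folds to fs − 22.3 kHz = 1.05 kHz.
69 kHz mod fs = 22.3 kHz.
22.3 kHz > fs/2 = 11.675 kHz, folds to fs − 22.3 kHz = 1.05 kHz.
22.3 kHz and 69 kHz both map to 1.05 kHz.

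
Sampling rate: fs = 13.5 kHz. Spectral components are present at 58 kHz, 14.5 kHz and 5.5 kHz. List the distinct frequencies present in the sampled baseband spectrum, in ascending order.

fs/2 = 6.75 kHz.
58 kHz mod fs = 4 kHz.
4 kHz ≤ fs/2 = 6.75 kHz, appears at 4 kHz.
14.5 kHz mod fs = 1 kHz.
1 kHz ≤ fs/2 = 6.75 kHz, appears at 1 kHz.
5.5 kHz ≤ fs/2 = 6.75 kHz, passes unchanged.
Distinct values: {1 kHz, 4 kHz, 5.5 kHz}.

1 kHz, 4 kHz, 5.5 kHz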